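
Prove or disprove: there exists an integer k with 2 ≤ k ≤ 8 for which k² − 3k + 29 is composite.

k = 8

At k = 8: 8² − 3·8 + 29 = 69 = 3·23, which is composite.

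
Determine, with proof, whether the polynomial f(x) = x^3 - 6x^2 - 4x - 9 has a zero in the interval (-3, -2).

No.

The endpoint values f(-3) = -78 and f(-2) = -33 are both negative. Claim: f(x) < 0 for every x in (-3, -2).
Shift to the endpoint -2: with x = -2 − u (0 < u < 1), one computes f(-2 − u) = -u^3 - 12u^2 - 32u - 33.
All 4 nonzero coefficients of this polynomial in u are negative; hence for u > 0 the value is a sum of negative terms (the constant -33 among them).
Therefore f(x) < 0 throughout (-3, -2), and f has no zero there.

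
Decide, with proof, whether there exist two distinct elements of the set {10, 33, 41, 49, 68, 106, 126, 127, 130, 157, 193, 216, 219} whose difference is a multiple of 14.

No, no such pair exists.

Two integers differ by a multiple of 14 exactly when they have the same residue mod 14. The residues are 10↦10, 33↦5, 41↦13, 49↦7, 68↦12, 106↦8, 126↦0, 127↦1, 130↦4, 157↦3, 193↦11, 216↦6, 219↦9.
These 13 residues are pairwise different, hence no difference of two elements is divisible by 14.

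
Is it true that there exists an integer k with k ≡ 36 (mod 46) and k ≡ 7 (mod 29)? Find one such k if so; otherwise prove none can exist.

Since 46 and 29 share no common factor, CRT says the pair of congruences has a solution (unique mod 1334).
Any solution of the first congruence is k = 36 + 46t; substituting into the second, 46t ≡ 7 − 36 ≡ 0 (mod 29).
46 ≡ 17 (mod 29), so this reads 17t ≡ 0 (mod 29). t = 0 satisfies this.
With t = 0: k = 36 + 46·0 = 36.
Check: 36 mod 46 = 36, 36 mod 29 = 7. ✓

k = 36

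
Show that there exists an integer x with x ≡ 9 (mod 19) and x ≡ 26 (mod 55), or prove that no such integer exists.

x = 1016

Since 19 and 55 share no common factor, CRT says the pair of congruences has a solution (unique mod 1045).
Any solution of the first congruence is x = 9 + 19t; substituting into the second, 19t ≡ 26 − 9 ≡ 17 (mod 55).
Note 19·29 = 551 ≡ 1 (mod 55) (as 551 − 1 = 10·55), so 19⁻¹ ≡ 29.
Therefore t ≡ 29·17 = 493 ≡ 53 (mod 55).
With t = 53: x = 9 + 19·53 = 1016.
Verify: 1016 = 53·19 + 9 and 1016 = 18·55 + 26. ✓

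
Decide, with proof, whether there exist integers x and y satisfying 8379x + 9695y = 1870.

Any value of 8379x + 9695y is a multiple of gcd(8379, 9695) = 7.
But 1870 = 7·267 + 1, so 7 ∤ 1870.
Therefore 8379x + 9695y = 1870 has no solution in integers.

No, no such integers exist.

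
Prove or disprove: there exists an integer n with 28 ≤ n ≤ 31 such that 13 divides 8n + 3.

No, no such integer n in that range exists.

The values of 8n + 3 for n = 28, 29, 30, 31 are 227, 235, 243, 251; reduced mod 13 these are 6, 1, 9, 4.
The residue 0 does not occur, so no n in [28, 31] makes 8n + 3 a multiple of 13.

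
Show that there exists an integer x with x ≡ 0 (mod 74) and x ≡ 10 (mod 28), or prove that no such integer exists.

x = 962

Here gcd(74, 28) = 2, and both 0 and 10 leave remainder 0 mod 2, so the system is consistent.
Put x = 0 + 74t, so we need 74t ≡ 10 (mod 28), equivalently (divide by 2) 37t ≡ 5 (mod 14).
37 ≡ 9 (mod 14), so this reads 9t ≡ 5 (mod 14). To invert 9 modulo 14: 14 = 1·9 + 5, 9 = 1·5 + 4, 5 = 1·4 + 1, 4 = 4·1 + 0, and unwinding, 1 = 5 − 1·4 = 5 − (9 − 1·5) = −9 + 2·5 = −9 + 2·(14 − 1·9) = 2·14 − 3·9. Thus 9⁻¹ ≡ -3 ≡ 11 (mod 14).
Therefore t ≡ 11·5 = 55 ≡ 13 (mod 14).
Then x = 0 + 74·13 = 962.
Check: 962 mod 74 = 0, 962 mod 28 = 10. ✓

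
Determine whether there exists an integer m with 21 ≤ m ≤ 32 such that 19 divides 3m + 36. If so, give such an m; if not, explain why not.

At m = 26 we get 3·26 + 36 = 114, and 114 = 19·6.

m = 26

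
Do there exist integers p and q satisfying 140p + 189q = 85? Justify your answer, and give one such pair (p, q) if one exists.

Any value of 140p + 189q is a multiple of gcd(140, 189) = 7.
But 85 is not a multiple of 7 (it leaves remainder 1).
Hence no integers p, q satisfy the equation.

No such integers exist.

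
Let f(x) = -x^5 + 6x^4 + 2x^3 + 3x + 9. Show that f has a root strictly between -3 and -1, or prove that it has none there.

f has no root in that interval.

f(-3) = 675 and f(-1) = 11, both positive, so a sign-change argument is unavailable; we show f keeps this sign on the whole interval.
Shift to the endpoint -1: with x = -1 − u (0 < u < 2), one computes f(-1 − u) = u^5 + 11u^4 + 32u^3 + 40u^2 + 20u + 11.
The nonzero coefficients here are all positive, so for u > 0 every term is positive (or zero), and the constant term 11 is strictly positive.
So f is strictly positive on (-3, -1); no root exists in the interval.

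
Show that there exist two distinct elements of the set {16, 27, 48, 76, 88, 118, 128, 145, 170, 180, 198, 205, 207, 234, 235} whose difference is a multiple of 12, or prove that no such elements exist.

Yes: 16 and 76.

16 mod 12 = 4 and 76 mod 12 = 4, so 76 − 16 = 60 = 5·12.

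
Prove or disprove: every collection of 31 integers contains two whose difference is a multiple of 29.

Yes, this is always true.

There are exactly 29 possible remainders on division by 29.
With 31 integers and only 29 classes, the pigeonhole principle forces two of them, say a and b, into the same class.
Their difference a − b is then a multiple of 29.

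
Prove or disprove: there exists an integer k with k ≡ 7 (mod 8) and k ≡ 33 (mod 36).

Reduce both congruences modulo 4, which divides 8 and 36: they say k ≡ 7 (mod 4) and k ≡ 33 (mod 4).
But 7 mod 4 = 3 while 33 mod 4 = 1, a contradiction.
So no integer satisfies both congruences.

No, no such integer exists.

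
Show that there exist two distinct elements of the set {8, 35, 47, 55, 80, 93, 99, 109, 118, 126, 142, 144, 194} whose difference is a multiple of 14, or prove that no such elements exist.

Residues mod 14: 8↦8, 35↦7, 47↦5, 55↦13, 80↦10, 93↦9, 99↦1, 109↦11, 118↦6, 126↦0, 142↦2, 144↦4, 194↦12.
These 13 residues are pairwise different, hence no difference of two elements is divisible by 14.

No, no such pair exists.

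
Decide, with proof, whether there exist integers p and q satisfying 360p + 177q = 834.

Since gcd(360, 177) = 3 and 834 = 3·278, Bézout's identity guarantees a solution.
Dividing through by 3 reduces the equation to 120p + 59q = 278.
Euclidean algorithm: 120 = 2·59 + 2, 59 = 29·2 + 1, 2 = 2·1 + 0.
Working back up the chain: 1 = 59 − 29·2 = 59 − 29·(120 − 2·59) = −29·120 + 59·59. So 120·(-29) + 59·59 = 1.
Scaling by 278 gives the particular solution (p, q) = (-8062, 16402).
Adding 137·59 to p and subtracting 137·120 from q gives the tidier solution (21, -38).
Indeed 360·21 + 177·(-38) = 7560 − 6726 = 834.

p = 21, q = -38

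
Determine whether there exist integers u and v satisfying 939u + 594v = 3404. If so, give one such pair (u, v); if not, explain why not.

No such integers exist.

gcd(939, 594) = 3, so every integer of the form 939u + 594v is a multiple of 3.
But 3404 = 3·1134 + 2, so 3 ∤ 3404.
Hence no integers u, v satisfy the equation.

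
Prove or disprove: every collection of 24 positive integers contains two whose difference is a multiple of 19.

True.

Each integer lies in one of the 19 residue classes modulo 19.
Placing 24 integers into 19 classes, some class receives at least two — say a and b.
Equal remainders mean a − b ≡ 0 (mod 19), so 19 divides their difference.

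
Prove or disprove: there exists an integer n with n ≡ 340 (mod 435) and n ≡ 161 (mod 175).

gcd(435, 175) = 5. If n ≡ 340 (mod 435) and n ≡ 161 (mod 175), then n ≡ 340 (mod 5) and n ≡ 161 (mod 5).
These are incompatible: 340 − 161 = 179 is not divisible by 5.
Therefore no such n exists.

There is no such integer.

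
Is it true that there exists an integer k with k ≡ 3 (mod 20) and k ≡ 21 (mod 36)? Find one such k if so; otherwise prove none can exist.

No, no such integer exists.

Reduce both congruences modulo 4, which divides 20 and 36: they say k ≡ 3 (mod 4) and k ≡ 21 (mod 4).
However 3 ≡ 3 and 21 ≡ 1 (mod 4), and 3 ≠ 1.
Hence the system has no solution.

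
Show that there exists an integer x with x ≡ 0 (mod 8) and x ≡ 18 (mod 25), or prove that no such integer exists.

x = 168

Since 8 and 25 share no common factor, CRT says the pair of congruences has a solution (unique mod 200).
Write x = 0 + 8t and require 0 + 8t ≡ 18 (mod 25), i.e. 8t ≡ 18 (mod 25).
To invert 8 modulo 25: 25 = 3·8 + 1, 8 = 8·1 + 0, and unwinding, 1 = 25 − 3·8. Thus 8⁻¹ ≡ -3 ≡ 22 (mod 25).
Multiplying by 22: t ≡ 22·18 = 396 ≡ 21 (mod 25).
With t = 21: x = 0 + 8·21 = 168.
Verify: 168 = 21·8 + 0 and 168 = 6·25 + 18. ✓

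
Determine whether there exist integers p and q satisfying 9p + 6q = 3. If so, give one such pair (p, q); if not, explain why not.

p = 1, q = -1

Every value of 9p + 6q is a multiple of gcd(9, 6) = 3; since 3 ∣ 3, solutions exist.
Dividing through by 3 reduces the equation to 3p + 2q = 1.
Run the Euclidean algorithm on 3 and 2: 3 = 1·2 + 1, 2 = 2·1 + 0.
Working back up the chain: 1 = 3 − 1·2. So 3·1 + 2·(-1) = 1.
So (p, q) = (1, -1) is a solution.
Check: 9·1 + 6·(-1) = 9 − 6 = 3. ✓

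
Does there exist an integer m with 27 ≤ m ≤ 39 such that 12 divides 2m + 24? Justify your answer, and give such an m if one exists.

m = 30 works, since 2·30 + 24 = 84 = 7·12.

m = 30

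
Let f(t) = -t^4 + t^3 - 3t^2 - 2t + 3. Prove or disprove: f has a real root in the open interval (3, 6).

f has no root in that interval.

f(3) = -84 and f(6) = -1197, both negative, so a sign-change argument is unavailable; we show f keeps this sign on the whole interval.
Substitute t = 3 + u, where 0 < u < 3 on the interval. Expanding, f(3 + u) = -u^4 - 11u^3 - 48u^2 - 101u - 84.
The nonzero coefficients here are all negative, so for u > 0 every term is negative (or zero), and the constant term -84 is strictly negative.
Therefore f(t) < 0 throughout (3, 6), and f has no zero there.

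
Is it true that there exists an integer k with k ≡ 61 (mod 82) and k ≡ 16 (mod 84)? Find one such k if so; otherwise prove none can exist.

Reduce both congruences modulo 2, which divides 82 and 84: they say k ≡ 61 (mod 2) and k ≡ 16 (mod 2).
However 61 ≡ 1 and 16 ≡ 0 (mod 2), and 1 ≠ 0.
Therefore no such k exists.

There is no such integer.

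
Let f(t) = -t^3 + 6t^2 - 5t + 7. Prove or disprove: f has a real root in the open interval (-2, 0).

No such root exists.

f(-2) = 49 and f(0) = 7, both positive, so a sign-change argument is unavailable; we show f keeps this sign on the whole interval.
Shift to the endpoint 0: with t = −u (0 < u < 2), one computes f(−u) = u^3 + 6u^2 + 5u + 7.
The nonzero coefficients here are all positive, so for u > 0 every term is positive (or zero), and the constant term 7 is strictly positive.
So f is strictly positive on (-2, 0); no root exists in the interval.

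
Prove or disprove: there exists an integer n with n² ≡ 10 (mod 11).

Since (11 − n)² ≡ n² (mod 11), it suffices to square n = 0, 1, …, 5: the residues are 0, 1, 4, 9, 5, 3.
So the quadratic residues mod 11 are {0, 1, 3, 4, 5, 9}, and 10 is not among them.
Therefore n² ≡ 10 (mod 11) has no solution.

There is no such integer.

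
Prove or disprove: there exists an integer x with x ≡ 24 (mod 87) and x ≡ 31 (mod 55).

Since 87 and 55 share no common factor, CRT says the pair of congruences has a solution (unique mod 4785).
Write x = 24 + 87t and require 24 + 87t ≡ 31 (mod 55), i.e. 87t ≡ 7 (mod 55).
87 ≡ 32 (mod 55), so this reads 32t ≡ 7 (mod 55). Since 32·43 = 1376 = 25·55 + 1, the inverse of 32 mod 55 is 43.
Multiplying by 43: t ≡ 43·7 = 301 ≡ 26 (mod 55).
Taking t = 26 gives x = 24 + 87·26 = 2286.
Check: 2286 mod 87 = 24, 2286 mod 55 = 31. ✓

x = 2286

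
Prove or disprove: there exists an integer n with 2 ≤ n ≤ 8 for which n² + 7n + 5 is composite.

n = 4

At n = 4: 4² + 7·4 + 5 = 49 = 7·7, which is composite.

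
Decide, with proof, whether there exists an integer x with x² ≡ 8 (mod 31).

x = 15

x = 15 works: 15² = 225, and 225 − 8 = 217 = 7·31.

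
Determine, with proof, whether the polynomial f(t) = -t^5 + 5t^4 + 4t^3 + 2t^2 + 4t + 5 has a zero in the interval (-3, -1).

f(-3) = 551 and f(-1) = 5, both positive, so a sign-change argument is unavailable; we show f keeps this sign on the whole interval.
Substitute t = -1 − u, where 0 < u < 2 on the interval. Expanding, f(-1 − u) = u^5 + 10u^4 + 26u^3 + 30u^2 + 13u + 5.
The nonzero coefficients here are all positive, so for u > 0 every term is positive (or zero), and the constant term 5 is strictly positive.
So f is strictly positive on (-3, -1); no root exists in the interval.

f has no root in that interval.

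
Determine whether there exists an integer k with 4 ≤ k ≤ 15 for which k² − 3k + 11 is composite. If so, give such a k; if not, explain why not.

k = 11

At k = 11: 11² − 3·11 + 11 = 99 = 3·33, which is composite.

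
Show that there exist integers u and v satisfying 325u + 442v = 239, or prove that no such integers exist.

Any value of 325u + 442v is a multiple of gcd(325, 442) = 13.
But 239 is not a multiple of 13 (it leaves remainder 5).
Hence no integers u, v satisfy the equation.

There are no such integers.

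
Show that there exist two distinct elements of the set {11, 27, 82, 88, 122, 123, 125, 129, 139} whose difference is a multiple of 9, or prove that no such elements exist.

No, no such pair exists.

Two integers differ by a multiple of 9 exactly when they have the same residue mod 9. The residues are 11↦2, 27↦0, 82↦1, 88↦7, 122↦5, 123↦6, 125↦8, 129↦3, 139↦4.
These 9 residues are pairwise different, hence no difference of two elements is divisible by 9.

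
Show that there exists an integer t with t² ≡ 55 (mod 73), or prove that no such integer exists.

t = 36 works: 36² = 1296, and 1296 − 55 = 1241 = 17·73.

t = 36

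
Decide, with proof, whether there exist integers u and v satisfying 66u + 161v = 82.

u = 11, v = -4

66 and 161 are coprime, so 66u + 161v ranges over all of ℤ.
Dividing repeatedly: 161 = 2·66 + 29, 66 = 2·29 + 8, 29 = 3·8 + 5, 8 = 1·5 + 3, 5 = 1·3 + 2, 3 = 1·2 + 1, 2 = 2·1 + 0.
Back-substituting, 1 = 3 − 1·2 = 3 − (5 − 1·3) = −5 + 2·3 = −5 + 2·(8 − 1·5) = 2·8 − 3·5 = 2·8 − 3·(29 − 3·8) = −3·29 + 11·8 = −3·29 + 11·(66 − 2·29) = 11·66 − 25·29 = 11·66 − 25·(161 − 2·66) = −25·161 + 61·66; that is, 66·61 + 161·(-25) = 1.
Scaling by 82 gives the particular solution (u, v) = (5002, -2050).
Subtracting 31·161 from u and adding 31·66 to v gives the tidier solution (11, -4).
Indeed 66·11 + 161·(-4) = 726 − 644 = 82.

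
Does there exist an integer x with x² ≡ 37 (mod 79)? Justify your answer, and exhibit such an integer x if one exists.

79 is prime, so by Euler's criterion 37 is a square mod 79 iff 37^((79−1)/2) = 37^39 ≡ 1 (mod 79).
Squaring successively (mod 79): 37^2 = 1369 ≡ 26; 37^4 ≡ 26² = 676 ≡ 44; 37^8 ≡ 44² = 1936 ≡ 40; 37^16 ≡ 40² = 1600 ≡ 20; 37^32 ≡ 20² = 400 ≡ 5.
Since 39 = 32 + 4 + 2 + 1, 37^39 ≡ 5 · 44 · 26 · 37; multiplying out mod 79: 5·44 = 220 ≡ 62, then 62·26 = 1612 ≡ 32, then 32·37 = 1184 ≡ 78. Thus 37^39 ≡ 78 ≡ −1 (mod 79).
By Euler's criterion 37 is a quadratic non-residue mod 79: no x satisfies x² ≡ 37 (mod 79).

No such integer exists.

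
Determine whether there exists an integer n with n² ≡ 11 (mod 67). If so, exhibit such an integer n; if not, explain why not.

There is no such integer.

Apply Euler's criterion with the prime 67: 11 is a quadratic residue iff 11^33 ≡ 1 (mod 67), and a non-residue iff it is ≡ −1.
Squaring successively (mod 67): 11^2 = 121 ≡ 54; 11^4 ≡ 54² = 2916 ≡ 35; 11^8 ≡ 35² = 1225 ≡ 19; 11^16 ≡ 19² = 361 ≡ 26; 11^32 ≡ 26² = 676 ≡ 6.
Since 33 = 32 + 1, 11^33 ≡ 6 · 11; multiplying out mod 67: 6·11 = 66 ≡ 66. Thus 11^33 ≡ 66 ≡ −1 (mod 67).
By Euler's criterion 11 is a quadratic non-residue mod 67: no n satisfies n² ≡ 11 (mod 67).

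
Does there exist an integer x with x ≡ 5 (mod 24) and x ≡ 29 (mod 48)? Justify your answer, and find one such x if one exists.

The moduli are not coprime: gcd(24, 48) = 24. Compatibility requires 24 ∣ (29 − 5) = 24, which holds, so solutions exist.
The integers ≡ 5 (mod 24) are 5, 29, …; their remainders mod 48 are 5, 29, so x = 29 is the first that is ≡ 29 (mod 48).
Verify: 29 = 1·24 + 5 and 29 = 0·48 + 29. ✓

x = 29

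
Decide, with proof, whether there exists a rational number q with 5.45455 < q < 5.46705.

q = 71/13

Look for a denominator N such that an integer falls strictly between N·5.45455 and N·5.46705. N = 13 works: 13·5.45455 = 70.90915 < 71 < 71.07165 = 13·5.46705.
Hence 71/13 is a rational number with 5.45455 < 71/13 < 5.46705.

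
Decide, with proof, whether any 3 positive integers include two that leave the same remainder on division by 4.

Try 3 consecutive integers, 18, 19, 20. Their remainders mod 4 are 2, 3, 0 — pairwise different, as any 3 ≤ 4 consecutive integers have distinct residues.
Hence this collection has no pair with equal remainders mod 4, disproving the claim.

No; for instance {18, 19, 20} is a counterexample.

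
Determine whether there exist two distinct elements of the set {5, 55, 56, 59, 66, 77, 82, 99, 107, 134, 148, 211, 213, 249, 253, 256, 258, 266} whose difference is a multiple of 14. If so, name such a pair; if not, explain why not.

Yes: 56 and 266.

56 mod 14 = 0 and 266 mod 14 = 0, so 266 − 56 = 210 = 15·14.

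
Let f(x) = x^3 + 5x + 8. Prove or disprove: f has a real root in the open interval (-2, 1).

Yes, f has a root in the interval.

f(-2) = -10 and f(1) = 14, which have opposite signs.
As a polynomial, f is continuous on every closed interval.
By the Intermediate Value Theorem f must vanish at some point of (-2, 1).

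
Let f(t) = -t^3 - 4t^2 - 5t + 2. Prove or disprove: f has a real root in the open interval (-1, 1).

Yes, f has a root in the interval.

f(-1) = 4 and f(1) = -8, which have opposite signs.
Since f is a polynomial it is continuous on [-1, 1].
By the Intermediate Value Theorem, f takes the value 0 somewhere in the open interval.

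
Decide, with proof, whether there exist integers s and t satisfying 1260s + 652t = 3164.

gcd(1260, 652) = 4, and 4 divides 3164, so integer solutions exist.
Dividing through by 4 reduces the equation to 315s + 163t = 791.
Euclidean algorithm: 315 = 1·163 + 152, 163 = 1·152 + 11, 152 = 13·11 + 9, 11 = 1·9 + 2, 9 = 4·2 + 1, 2 = 2·1 + 0.
Unwinding: 1 = 9 − 4·2 = 9 − 4·(11 − 1·9) = −4·11 + 5·9 = −4·11 + 5·(152 − 13·11) = 5·152 − 69·11 = 5·152 − 69·(163 − 1·152) = −69·163 + 74·152 = −69·163 + 74·(315 − 1·163) = 74·315 − 143·163, i.e. 315·74 + 163·(-143) = 1.
Scaling by 791 gives the particular solution (s, t) = (58534, -113113).
Shifting by a multiple of (163, −315) keeps it a solution: s = 58534 − 359·163 = 17, t = -113113 + 359·315 = -28.
Indeed 1260·17 + 652·(-28) = 21420 − 18256 = 3164.

s = 17, t = -28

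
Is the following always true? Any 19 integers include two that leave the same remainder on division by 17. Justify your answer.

Yes, this is always true.

There are exactly 17 possible remainders on division by 17.
Placing 19 integers into 17 classes, some class receives at least two — say a and b.
That is, a and b leave the same remainder on division by 17, as claimed.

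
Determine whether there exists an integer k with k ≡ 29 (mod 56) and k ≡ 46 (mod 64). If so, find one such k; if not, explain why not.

gcd(56, 64) = 8. If k ≡ 29 (mod 56) and k ≡ 46 (mod 64), then k ≡ 29 (mod 8) and k ≡ 46 (mod 8).
But 29 mod 8 = 5 while 46 mod 8 = 6, a contradiction.
Therefore no such k exists.

No such integer exists.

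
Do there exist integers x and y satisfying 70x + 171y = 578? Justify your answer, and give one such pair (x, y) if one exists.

x = 62, y = -22

70 and 171 are coprime, so 70x + 171y ranges over all of ℤ.
Run the Euclidean algorithm on 171 and 70: 171 = 2·70 + 31, 70 = 2·31 + 8, 31 = 3·8 + 7, 8 = 1·7 + 1, 7 = 7·1 + 0.
Working back up the chain: 1 = 8 − 1·7 = 8 − (31 − 3·8) = −31 + 4·8 = −31 + 4·(70 − 2·31) = 4·70 − 9·31 = 4·70 − 9·(171 − 2·70) = −9·171 + 22·70. So 70·22 + 171·(-9) = 1.
Scaling by 578 gives the particular solution (x, y) = (12716, -5202).
Shifting by a multiple of (171, −70) keeps it a solution: x = 12716 − 74·171 = 62, y = -5202 + 74·70 = -22.
Check: 70·62 + 171·(-22) = 4340 − 3762 = 578. ✓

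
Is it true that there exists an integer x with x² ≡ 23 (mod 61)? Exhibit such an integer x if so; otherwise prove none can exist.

No, no such integer exists.

61 is prime, so by Euler's criterion 23 is a square mod 61 iff 23^((61−1)/2) = 23^30 ≡ 1 (mod 61).
Repeated squaring mod 61: 23^2 = 529 ≡ 41; 23^4 ≡ 41² = 1681 ≡ 34; 23^8 ≡ 34² = 1156 ≡ 58; 23^16 ≡ 58² = 3364 ≡ 9.
Since 30 = 16 + 8 + 4 + 2, 23^30 ≡ 9 · 58 · 34 · 41; multiplying out mod 61: 9·58 = 522 ≡ 34, then 34·34 = 1156 ≡ 58, then 58·41 = 2378 ≡ 60. Thus 23^30 ≡ 60 ≡ −1 (mod 61).
By Euler's criterion 23 is a quadratic non-residue mod 61: no x satisfies x² ≡ 23 (mod 61).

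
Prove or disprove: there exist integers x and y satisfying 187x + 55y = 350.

Both 187 and 55 are divisible by gcd(187, 55) = 11, hence so is any combination 187x + 55y.
However 350 leaves remainder 9 on division by 11.
Hence no integers x, y satisfy the equation.

No, no such integers exist.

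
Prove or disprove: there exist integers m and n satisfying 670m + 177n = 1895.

670 and 177 are coprime, so 670m + 177n ranges over all of ℤ.
Dividing repeatedly: 670 = 3·177 + 139, 177 = 1·139 + 38, 139 = 3·38 + 25, 38 = 1·25 + 13, 25 = 1·13 + 12, 13 = 1·12 + 1, 12 = 12·1 + 0.
Working back up the chain: 1 = 13 − 1·12 = 13 − (25 − 1·13) = −25 + 2·13 = −25 + 2·(38 − 1·25) = 2·38 − 3·25 = 2·38 − 3·(139 − 3·38) = −3·139 + 11·38 = −3·139 + 11·(177 − 1·139) = 11·177 − 14·139 = 11·177 − 14·(670 − 3·177) = −14·670 + 53·177. So 670·(-14) + 177·53 = 1.
Scaling by 1895 gives the particular solution (m, n) = (-26530, 100435).
The general solution is m = -26530 + 177k, n = 100435 − 670k; taking k = 150 gives the smaller pair m = 20, n = -65.
Check: 670·20 + 177·(-65) = 13400 − 11505 = 1895. ✓

m = 20, n = -65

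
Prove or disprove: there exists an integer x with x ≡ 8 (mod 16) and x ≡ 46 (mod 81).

x = 856

The moduli 16 and 81 are coprime, so by the Chinese Remainder Theorem a unique solution modulo 1296 exists.
Write x = 8 + 16t and require 8 + 16t ≡ 46 (mod 81), i.e. 16t ≡ 38 (mod 81).
Since 16·76 = 1216 = 15·81 + 1, the inverse of 16 mod 81 is 76.
Multiplying by 76: t ≡ 76·38 = 2888 ≡ 53 (mod 81).
With t = 53: x = 8 + 16·53 = 856.
Verify: 856 = 53·16 + 8 and 856 = 10·81 + 46. ✓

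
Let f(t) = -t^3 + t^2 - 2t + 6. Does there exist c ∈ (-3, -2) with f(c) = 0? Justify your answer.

Evaluate at the endpoints: f(-3) = 48, f(-2) = 22 — same sign (positive).
f'(t) = -3t^2 + 2t - 2 has discriminant 2² − 4·(-3)·(-2) = -20 < 0, so f' has no real roots and is negative for every real t.
Hence f is strictly decreasing on ℝ, and in particular on [-3, -2]. A strictly monotone function with same-sign endpoint values stays positive on the whole interval, so f has no zero in (-3, -2).

f has no root in that interval.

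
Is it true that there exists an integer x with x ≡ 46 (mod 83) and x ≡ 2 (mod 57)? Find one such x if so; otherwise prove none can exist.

x = 2453

Since 83 and 57 share no common factor, CRT says the pair of congruences has a solution (unique mod 4731).
Any solution of the first congruence is x = 46 + 83t; substituting into the second, 83t ≡ 2 − 46 ≡ 13 (mod 57).
83 ≡ 26 (mod 57), so this reads 26t ≡ 13 (mod 57). Since 26·11 = 286 = 5·57 + 1, the inverse of 26 mod 57 is 11.
Multiplying by 11: t ≡ 11·13 = 143 ≡ 29 (mod 57).
Taking t = 29 gives x = 46 + 83·29 = 2453.
Indeed 2453 ≡ 46 (mod 83) and 2453 ≡ 2 (mod 57).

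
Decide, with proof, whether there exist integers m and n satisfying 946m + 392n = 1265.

No, no such integers exist.

Both 946 and 392 are divisible by gcd(946, 392) = 2, hence so is any combination 946m + 392n.
However 1265 leaves remainder 1 on division by 2.
Therefore 946m + 392n = 1265 has no solution in integers.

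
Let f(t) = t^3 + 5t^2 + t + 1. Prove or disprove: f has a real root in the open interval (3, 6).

The endpoint values f(3) = 76 and f(6) = 403 are both positive. Claim: f(t) > 0 for every t in (3, 6).
Shift to the endpoint 3: with t = 3 + u (0 < u < 3), one computes f(3 + u) = u^3 + 14u^2 + 58u + 76.
All 4 nonzero coefficients of this polynomial in u are positive; hence for u > 0 the value is a sum of positive terms (the constant 76 among them).
So f is strictly positive on (3, 6); no root exists in the interval.

f has no root in that interval.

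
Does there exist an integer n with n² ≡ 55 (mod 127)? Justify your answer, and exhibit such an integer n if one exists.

There is no such integer.

127 is prime, so by Euler's criterion 55 is a square mod 127 iff 55^((127−1)/2) = 55^63 ≡ 1 (mod 127).
Squaring successively (mod 127): 55^2 = 3025 ≡ 104; 55^4 ≡ 104² = 10816 ≡ 21; 55^8 ≡ 21² = 441 ≡ 60; 55^16 ≡ 60² = 3600 ≡ 44; 55^32 ≡ 44² = 1936 ≡ 31.
Since 63 = 32 + 16 + 8 + 4 + 2 + 1, 55^63 ≡ 31 · 44 · 60 · 21 · 104 · 55; multiplying out mod 127: 31·44 = 1364 ≡ 94, then 94·60 = 5640 ≡ 52, then 52·21 = 1092 ≡ 76, then 76·104 = 7904 ≡ 30, then 30·55 = 1650 ≡ 126. Thus 55^63 ≡ 126 ≡ −1 (mod 127).
The value −1 means 55 is a non-residue modulo 127, so n² ≡ 55 (mod 127) is impossible.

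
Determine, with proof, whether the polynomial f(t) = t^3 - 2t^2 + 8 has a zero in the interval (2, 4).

f(2) = 8 and f(4) = 40, both positive, so a sign-change argument is unavailable; we show f keeps this sign on the whole interval.
Shift to the endpoint 2: with t = 2 + u (0 < u < 2), one computes f(2 + u) = u^3 + 4u^2 + 4u + 8.
All 4 nonzero coefficients of this polynomial in u are positive; hence for u > 0 the value is a sum of positive terms (the constant 8 among them).
Therefore f(t) > 0 throughout (2, 4), and f has no zero there.

No such root exists.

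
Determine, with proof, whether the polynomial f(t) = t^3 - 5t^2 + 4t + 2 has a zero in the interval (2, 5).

f(2) = -2 and f(5) = 22, which have opposite signs.
f is continuous everywhere (it is a polynomial), in particular on [2, 5].
By the Intermediate Value Theorem, f takes the value 0 somewhere in the open interval.

Such a root exists.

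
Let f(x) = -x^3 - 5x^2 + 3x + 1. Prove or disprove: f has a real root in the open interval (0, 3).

f(0) = 1 and f(3) = -62, which have opposite signs.
f is continuous everywhere (it is a polynomial), in particular on [0, 3].
By the Intermediate Value Theorem, f takes the value 0 somewhere in the open interval.

Such a root exists.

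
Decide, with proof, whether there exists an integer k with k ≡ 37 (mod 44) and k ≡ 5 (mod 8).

k = 37

The moduli are not coprime: gcd(44, 8) = 4. Compatibility requires 4 ∣ (5 − 37) = -32, which holds, so solutions exist.
In fact k = 37 itself already satisfies 37 mod 8 = 5.
Verify: 37 = 0·44 + 37 and 37 = 4·8 + 5. ✓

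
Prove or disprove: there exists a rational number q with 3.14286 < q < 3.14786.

Scale by 34: the interval becomes (106.85724, 107.02724), which contains the integer 107.
Hence 107/34 is a rational number with 3.14286 < 107/34 < 3.14786.

q = 107/34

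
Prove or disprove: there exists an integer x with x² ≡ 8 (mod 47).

Take x = 33. Then 33² = 1089 = 23·47 + 8, so 33² ≡ 8 (mod 47).

x = 33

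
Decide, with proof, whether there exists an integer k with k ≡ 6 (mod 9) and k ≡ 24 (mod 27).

gcd(9, 27) = 9. A simultaneous solution exists iff 6 ≡ 24 (mod 9); here 6 mod 9 = 6 = 24 mod 9, so it does.
The integers ≡ 6 (mod 9) are 6, 15, 24, …; their remainders mod 27 are 6, 15, 24, so k = 24 is the first that is ≡ 24 (mod 27).
Indeed 24 ≡ 6 (mod 9) and 24 ≡ 24 (mod 27).

k = 24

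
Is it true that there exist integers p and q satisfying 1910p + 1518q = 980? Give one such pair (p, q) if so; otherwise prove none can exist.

p = 382, q = -480

gcd(1910, 1518) = 2, and 2 divides 980, so integer solutions exist.
Dividing through by 2 reduces the equation to 955p + 759q = 490.
Run the Euclidean algorithm on 955 and 759: 955 = 1·759 + 196, 759 = 3·196 + 171, 196 = 1·171 + 25, 171 = 6·25 + 21, 25 = 1·21 + 4, 21 = 5·4 + 1, 4 = 4·1 + 0.
Working back up the chain: 1 = 21 − 5·4 = 21 − 5·(25 − 1·21) = −5·25 + 6·21 = −5·25 + 6·(171 − 6·25) = 6·171 − 41·25 = 6·171 − 41·(196 − 1·171) = −41·196 + 47·171 = −41·196 + 47·(759 − 3·196) = 47·759 − 182·196 = 47·759 − 182·(955 − 1·759) = −182·955 + 229·759. So 955·(-182) + 759·229 = 1.
Scaling by 490 gives the particular solution (p, q) = (-89180, 112210).
The general solution is p = -89180 + 759k, q = 112210 − 955k; taking k = 118 gives the smaller pair p = 382, q = -480.
Indeed 1910·382 + 1518·(-480) = 729620 − 728640 = 980.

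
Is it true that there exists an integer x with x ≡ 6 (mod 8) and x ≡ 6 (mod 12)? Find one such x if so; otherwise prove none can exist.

x = 6

gcd(8, 12) = 4. A simultaneous solution exists iff 6 ≡ 6 (mod 4); here 6 mod 4 = 2 = 6 mod 4, so it does.
The smallest candidate x = 6 works directly: 6 ≡ 6 (mod 12).
Verify: 6 = 0·8 + 6 and 6 = 0·12 + 6. ✓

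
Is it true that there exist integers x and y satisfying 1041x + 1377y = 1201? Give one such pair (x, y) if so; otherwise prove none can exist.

There are no such integers.

gcd(1041, 1377) = 3, so every integer of the form 1041x + 1377y is a multiple of 3.
But 1201 is not a multiple of 3 (it leaves remainder 1).
Therefore 1041x + 1377y = 1201 has no solution in integers.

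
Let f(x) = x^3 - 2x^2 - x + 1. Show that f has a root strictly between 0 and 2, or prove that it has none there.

f(0) = 1 and f(2) = -1, which have opposite signs.
f is continuous everywhere (it is a polynomial), in particular on [0, 2].
By the Intermediate Value Theorem f must vanish at some point of (0, 2).

Such a root exists.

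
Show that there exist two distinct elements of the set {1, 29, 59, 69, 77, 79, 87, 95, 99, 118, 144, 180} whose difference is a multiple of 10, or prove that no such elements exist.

29 and 59 are such a pair.

29 mod 10 = 9 and 59 mod 10 = 9, so 59 − 29 = 30 = 3·10.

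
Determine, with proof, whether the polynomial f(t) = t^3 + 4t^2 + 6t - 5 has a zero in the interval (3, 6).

No such root exists.

f(3) = 76 and f(6) = 391, both positive.
The derivative f'(t) = 3t^2 + 8t + 6 is a quadratic with discriminant 8² − 4·3·6 = -8 < 0; it never vanishes, so it is always positive (sign of the leading coefficient).
So f is strictly increasing; between 3 and 6 its values lie between f(3) = 76 and f(6) = 391, all positive. Therefore f has no root in (3, 6).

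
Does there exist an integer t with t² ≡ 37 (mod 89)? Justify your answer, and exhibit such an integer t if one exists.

There is no such integer.

89 is prime, so by Euler's criterion 37 is a square mod 89 iff 37^((89−1)/2) = 37^44 ≡ 1 (mod 89).
Repeated squaring mod 89: 37^2 = 1369 ≡ 34; 37^4 ≡ 34² = 1156 ≡ 88; 37^8 ≡ 88² = 7744 ≡ 1; 37^16 ≡ 1² = 1 ≡ 1; 37^32 ≡ 1² = 1 ≡ 1.
Since 44 = 32 + 8 + 4, 37^44 ≡ 1 · 1 · 88; multiplying out mod 89: 1·1 = 1 ≡ 1, then 1·88 = 88 ≡ 88. Thus 37^44 ≡ 88 ≡ −1 (mod 89).
By Euler's criterion 37 is a quadratic non-residue mod 89: no t satisfies t² ≡ 37 (mod 89).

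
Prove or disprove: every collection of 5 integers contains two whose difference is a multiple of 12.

Take the 5 consecutive integers 60, 61, …, 64: their residues mod 12 are all distinct because 5 ≤ 12.
Any two of them differ by at most 4 < 12 and by at least 1, so no difference is a multiple of 12.

No, the set {60, 61, 62, 63, 64} is a counterexample.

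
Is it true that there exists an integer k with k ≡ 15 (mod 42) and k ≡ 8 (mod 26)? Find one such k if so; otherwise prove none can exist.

gcd(42, 26) = 2. If k ≡ 15 (mod 42) and k ≡ 8 (mod 26), then k ≡ 15 (mod 2) and k ≡ 8 (mod 2).
These are incompatible: 15 − 8 = 7 is not divisible by 2.
So no integer satisfies both congruences.

No, no such integer exists.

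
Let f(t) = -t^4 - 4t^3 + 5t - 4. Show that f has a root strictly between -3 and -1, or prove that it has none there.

Yes, f has a root in the interval.

f(-3) = 8 and f(-1) = -6, which have opposite signs.
As a polynomial, f is continuous on every closed interval.
By the Intermediate Value Theorem f must vanish at some point of (-3, -1).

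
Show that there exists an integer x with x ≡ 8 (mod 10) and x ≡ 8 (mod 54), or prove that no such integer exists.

x = 8

The moduli are not coprime: gcd(10, 54) = 2. Compatibility requires 2 ∣ (8 − 8) = 0, which holds, so solutions exist.
The smallest candidate x = 8 works directly: 8 ≡ 8 (mod 54).
Check: 8 mod 10 = 8, 8 mod 54 = 8. ✓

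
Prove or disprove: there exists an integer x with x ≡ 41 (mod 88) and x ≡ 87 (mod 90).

x = 1977

gcd(88, 90) = 2. A simultaneous solution exists iff 41 ≡ 87 (mod 2); here 41 mod 2 = 1 = 87 mod 2, so it does.
Write x = 41 + 88t. Then 88t ≡ 87 − 41 ≡ 46 (mod 90); dividing through by 2 gives 44t ≡ 23 (mod 45).
Since 44·44 = 1936 = 43·45 + 1, the inverse of 44 mod 45 is 44.
Therefore t ≡ 44·23 = 1012 ≡ 22 (mod 45).
Then x = 41 + 88·22 = 1977.
Verify: 1977 = 22·88 + 41 and 1977 = 21·90 + 87. ✓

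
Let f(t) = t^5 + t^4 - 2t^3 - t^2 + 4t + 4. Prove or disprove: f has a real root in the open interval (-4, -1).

f(-4) = -668 and f(-1) = 1, which have opposite signs.
As a polynomial, f is continuous on every closed interval.
By the Intermediate Value Theorem, f takes the value 0 somewhere in the open interval.

Yes, f has a root in the interval.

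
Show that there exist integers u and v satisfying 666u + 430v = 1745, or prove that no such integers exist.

No, no such integers exist.

gcd(666, 430) = 2, so every integer of the form 666u + 430v is a multiple of 2.
But 1745 = 2·872 + 1, so 2 ∤ 1745.
Hence no integers u, v satisfy the equation.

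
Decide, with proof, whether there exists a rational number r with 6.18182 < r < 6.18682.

r = 167/27

Look for a denominator N such that an integer falls strictly between N·6.18182 and N·6.18682. N = 27 works: 27·6.18182 = 166.90914 < 167 < 167.04414 = 27·6.18682.
Dividing back, 6.18182 < 167/27 < 6.18682, and 167/27 is rational.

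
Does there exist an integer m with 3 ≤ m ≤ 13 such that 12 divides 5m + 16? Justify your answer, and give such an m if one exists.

At m = 3 the value 31 is not a multiple of 12. Try m = 4: 5·4 + 16 = 36 = 3·12, which is divisible by 12.

m = 4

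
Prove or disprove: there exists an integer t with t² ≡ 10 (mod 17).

Since (17 − t)² ≡ t² (mod 17), it suffices to square t = 0, 1, …, 8: the residues are 0, 1, 4, 9, 16, 8, 2, 15, 13.
So the quadratic residues mod 17 are {0, 1, 2, 4, 8, 9, 13, 15, 16}, and 10 is not among them.
Hence no integer t has t² ≡ 10 (mod 17).

No, no such integer exists.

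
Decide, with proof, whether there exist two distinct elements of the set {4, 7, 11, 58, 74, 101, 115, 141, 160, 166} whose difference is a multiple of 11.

No, no such pair exists.

Two integers differ by a multiple of 11 exactly when they have the same residue mod 11. The residues are 4↦4, 7↦7, 11↦0, 58↦3, 74↦8, 101↦2, 115↦5, 141↦9, 160↦6, 166↦1.
No residue repeats among the 10 elements, so no pair has difference ≡ 0 (mod 11).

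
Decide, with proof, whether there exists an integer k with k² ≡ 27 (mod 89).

89 is prime, so by Euler's criterion 27 is a square mod 89 iff 27^((89−1)/2) = 27^44 ≡ 1 (mod 89).
Squaring successively (mod 89): 27^2 = 729 ≡ 17; 27^4 ≡ 17² = 289 ≡ 22; 27^8 ≡ 22² = 484 ≡ 39; 27^16 ≡ 39² = 1521 ≡ 8; 27^32 ≡ 8² = 64 ≡ 64.
Since 44 = 32 + 8 + 4, 27^44 ≡ 64 · 39 · 22; multiplying out mod 89: 64·39 = 2496 ≡ 4, then 4·22 = 88 ≡ 88. Thus 27^44 ≡ 88 ≡ −1 (mod 89).
The value −1 means 27 is a non-residue modulo 89, so k² ≡ 27 (mod 89) is impossible.

No such integer exists.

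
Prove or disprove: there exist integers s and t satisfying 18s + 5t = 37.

s = 4, t = -7

Since gcd(18, 5) = 1, every integer is an integer combination of 18 and 5.
Euclidean algorithm: 18 = 3·5 + 3, 5 = 1·3 + 2, 3 = 1·2 + 1, 2 = 2·1 + 0.
Unwinding: 1 = 3 − 1·2 = 3 − (5 − 1·3) = −5 + 2·3 = −5 + 2·(18 − 3·5) = 2·18 − 7·5, i.e. 18·2 + 5·(-7) = 1.
Scaling by 37 gives the particular solution (s, t) = (74, -259).
The general solution is s = 74 + 5k, t = -259 − 18k; taking k = -14 gives the smaller pair s = 4, t = -7.
Indeed 18·4 + 5·(-7) = 72 − 35 = 37.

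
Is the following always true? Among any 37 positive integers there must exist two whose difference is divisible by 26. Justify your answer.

There are exactly 26 possible remainders on division by 26.
With 37 integers and only 26 classes, the pigeonhole principle forces two of them, say a and b, into the same class.
Their difference a − b is then a multiple of 26.

Yes, this is always true.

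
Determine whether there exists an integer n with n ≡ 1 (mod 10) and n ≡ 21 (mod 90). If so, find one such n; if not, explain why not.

Here gcd(10, 90) = 10, and both 1 and 21 leave remainder 1 mod 10, so the system is consistent.
List candidates n ≡ 1 (mod 10): 1, 11, 21. Modulo 90 these are 1, 11, 21; 21 gives 21 as required.
Verify: 21 = 2·10 + 1 and 21 = 0·90 + 21. ✓

n = 21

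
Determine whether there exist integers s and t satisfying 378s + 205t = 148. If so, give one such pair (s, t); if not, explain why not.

s = 21, t = -38

378 and 205 are coprime, so 378s + 205t ranges over all of ℤ.
Run the Euclidean algorithm on 378 and 205: 378 = 1·205 + 173, 205 = 1·173 + 32, 173 = 5·32 + 13, 32 = 2·13 + 6, 13 = 2·6 + 1, 6 = 6·1 + 0.
Working back up the chain: 1 = 13 − 2·6 = 13 − 2·(32 − 2·13) = −2·32 + 5·13 = −2·32 + 5·(173 − 5·32) = 5·173 − 27·32 = 5·173 − 27·(205 − 1·173) = −27·205 + 32·173 = −27·205 + 32·(378 − 1·205) = 32·378 − 59·205. So 378·32 + 205·(-59) = 1.
Times 148: 378·4736 + 205·(-8732) = 148, so (4736, -8732) solves it.
Subtracting 23·205 from s and adding 23·378 to t gives the tidier solution (21, -38).
Check: 378·21 + 205·(-38) = 7938 − 7790 = 148. ✓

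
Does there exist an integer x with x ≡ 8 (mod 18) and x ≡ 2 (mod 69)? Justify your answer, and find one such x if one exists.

Here gcd(18, 69) = 3, and both 8 and 2 leave remainder 2 mod 3, so the system is consistent.
Write x = 8 + 18t. Then 18t ≡ 2 − 8 ≡ 63 (mod 69); dividing through by 3 gives 6t ≡ 21 (mod 23).
Invert 6 mod 23 by the Euclidean algorithm: 23 = 3·6 + 5, 6 = 1·5 + 1, 5 = 5·1 + 0; back-substituting, 1 = 6 − 1·5 = 6 − (23 − 3·6) = −23 + 4·6. Hence 6·4 ≡ 1, so 6⁻¹ ≡ 4 (mod 23).
Therefore t ≡ 4·21 = 84 ≡ 15 (mod 23).
Then x = 8 + 18·15 = 278.
Check: 278 mod 18 = 8, 278 mod 69 = 2. ✓

x = 278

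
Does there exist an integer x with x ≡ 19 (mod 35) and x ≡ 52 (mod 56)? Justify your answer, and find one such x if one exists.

Both moduli are multiples of 7 = gcd(35, 56), so any solution would satisfy x ≡ 19 and x ≡ 52 modulo 7 simultaneously.
However 19 ≡ 5 and 52 ≡ 3 (mod 7), and 5 ≠ 3.
Therefore no such x exists.

No such integer exists.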